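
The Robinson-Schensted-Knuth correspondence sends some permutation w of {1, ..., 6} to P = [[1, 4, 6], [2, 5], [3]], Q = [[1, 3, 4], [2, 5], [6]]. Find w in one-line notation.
3 2 5 6 4 1

Reverse the RSK construction: for i from n down to 1, find the cell of Q containing i, remove the entry at that cell from P, and reverse-bump it up through P; the value ejected from row 1 is w(i).

Step i=6: Q has 6 at row 3, column 1; remove 3 from row 3 of P and reverse-bump: 3 enters row 2 and ejects 2; 2 enters row 1 and ejects 1. So w(6) = 1. P is now [[2, 4, 6], [3, 5]].
Step i=5: Q has 5 at row 2, column 2; remove 5 from row 2 of P and reverse-bump: 5 enters row 1 and ejects 4. So w(5) = 4. P is now [[2, 5, 6], [3]].
Step i=4: Q has 4 at row 1, column 3; remove that cell from P, ejecting 6. So w(4) = 6. P is now [[2, 5], [3]].
Step i=3: Q has 3 at row 1, column 2; remove that cell from P, ejecting 5. So w(3) = 5. P is now [[2], [3]].
Step i=2: Q has 2 at row 2, column 1; remove 3 from row 2 of P and reverse-bump: 3 enters row 1 and ejects 2. So w(2) = 2. P is now [[3]].
Step i=1: Q has 1 at row 1, column 1; remove that cell from P, ejecting 3. So w(1) = 3. P is now [].

So w = 3 2 5 6 4 1.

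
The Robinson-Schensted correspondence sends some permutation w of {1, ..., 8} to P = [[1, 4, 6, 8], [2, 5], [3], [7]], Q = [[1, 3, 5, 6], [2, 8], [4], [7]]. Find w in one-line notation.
7 3 5 2 6 8 1 4

Reverse the RSK construction: for i from n down to 1, find the cell of Q containing i, remove the entry at that cell from P, and reverse-bump it up through P; the value ejected from row 1 is w(i).

Step i=8: Q has 8 at row 2, column 2; remove 5 from row 2 of P and reverse-bump: 5 enters row 1 and ejects 4. So w(8) = 4. P is now [[1, 5, 6, 8], [2], [3], [7]].
Step i=7: Q has 7 at row 4, column 1; remove 7 from row 4 of P and reverse-bump: 7 enters row 3 and ejects 3; 3 enters row 2 and ejects 2; 2 enters row 1 and ejects 1. So w(7) = 1. P is now [[2, 5, 6, 8], [3], [7]].
Step i=6: Q has 6 at row 1, column 4; remove that cell from P, ejecting 8. So w(6) = 8. P is now [[2, 5, 6], [3], [7]].
Step i=5: Q has 5 at row 1, column 3; remove that cell from P, ejecting 6. So w(5) = 6. P is now [[2, 5], [3], [7]].
Step i=4: Q has 4 at row 3, column 1; remove 7 from row 3 of P and reverse-bump: 7 enters row 2 and ejects 3; 3 enters row 1 and ejects 2. So w(4) = 2. P is now [[3, 5], [7]].
Step i=3: Q has 3 at row 1, column 2; remove that cell from P, ejecting 5. So w(3) = 5. P is now [[3], [7]].
Step i=2: Q has 2 at row 2, column 1; remove 7 from row 2 of P and reverse-bump: 7 enters row 1 and ejects 3. So w(2) = 3. P is now [[7]].
Step i=1: Q has 1 at row 1, column 1; remove that cell from P, ejecting 7. So w(1) = 7. P is now [].

So w = 7 3 5 2 6 8 1 4.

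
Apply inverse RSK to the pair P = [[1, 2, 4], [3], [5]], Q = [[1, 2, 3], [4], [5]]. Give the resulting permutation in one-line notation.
Reverse the RSK construction: for i from n down to 1, find the cell of Q containing i, remove the entry at that cell from P, and reverse-bump it up through P; the value ejected from row 1 is w(i).

Step i=5: Q has 5 at row 3, column 1; remove 5 from row 3 of P and reverse-bump: 5 enters row 2 and ejects 3; 3 enters row 1 and ejects 2. So w(5) = 2. P is now [[1, 3, 4], [5]].
Step i=4: Q has 4 at row 2, column 1; remove 5 from row 2 of P and reverse-bump: 5 enters row 1 and ejects 4. So w(4) = 4. P is now [[1, 3, 5]].
Step i=3: Q has 3 at row 1, column 3; remove that cell from P, ejecting 5. So w(3) = 5. P is now [[1, 3]].
Step i=2: Q has 2 at row 1, column 2; remove that cell from P, ejecting 3. So w(2) = 3. P is now [[1]].
Step i=1: Q has 1 at row 1, column 1; remove that cell from P, ejecting 1. So w(1) = 1. P is now [].

So w = 1 3 5 4 2.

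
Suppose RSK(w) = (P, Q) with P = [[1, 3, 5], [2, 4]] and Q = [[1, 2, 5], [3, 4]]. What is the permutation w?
Reverse the RSK construction: for i from n down to 1, find the cell of Q containing i, remove the entry at that cell from P, and reverse-bump it up through P; the value ejected from row 1 is w(i).

Step i=5: Q has 5 at row 1, column 3; remove that cell from P, ejecting 5. So w(5) = 5. P is now [[1, 3], [2, 4]].
Step i=4: Q has 4 at row 2, column 2; remove 4 from row 2 of P and reverse-bump: 4 enters row 1 and ejects 3. So w(4) = 3. P is now [[1, 4], [2]].
Step i=3: Q has 3 at row 2, column 1; remove 2 from row 2 of P and reverse-bump: 2 enters row 1 and ejects 1. So w(3) = 1. P is now [[2, 4]].
Step i=2: Q has 2 at row 1, column 2; remove that cell from P, ejecting 4. So w(2) = 4. P is now [[2]].
Step i=1: Q has 1 at row 1, column 1; remove that cell from P, ejecting 2. So w(1) = 2. P is now [].

So w = 2 4 1 3 5.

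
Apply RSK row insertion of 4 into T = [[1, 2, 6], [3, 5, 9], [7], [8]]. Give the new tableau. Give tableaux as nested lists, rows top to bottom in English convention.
In row 1, 4 replaces 6 (the leftmost entry greater than 4); 6 is bumped to row 2. In row 2, 6 replaces 9 (the leftmost entry greater than 6); 9 is bumped to row 3. 9 is appended to row 3. The new tableau is [[1, 2, 4], [3, 5, 6], [7, 9], [8]].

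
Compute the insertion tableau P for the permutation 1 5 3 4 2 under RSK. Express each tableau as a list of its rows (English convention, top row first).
P = [[1, 2, 4], [3], [5]]

Insert 1: appended to row 1. P = [[1]].
Insert 5: appended to row 1. P = [[1, 5]].
Insert 3: 3 bumps 5 from row 1; 5 starts row 2. P = [[1, 3], [5]].
Insert 4: appended to row 1. P = [[1, 3, 4], [5]].
Insert 2: 2 bumps 3 from row 1; 3 bumps 5 from row 2; 5 starts row 3. P = [[1, 2, 4], [3], [5]].

So P = [[1, 2, 4], [3], [5]].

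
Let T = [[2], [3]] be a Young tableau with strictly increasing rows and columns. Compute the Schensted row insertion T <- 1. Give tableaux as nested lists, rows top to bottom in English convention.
In row 1, 1 replaces 2 (the leftmost entry greater than 1); 2 is bumped to row 2. In row 2, 2 replaces 3 (the leftmost entry greater than 2); 3 is bumped to row 3. 3 starts a new row 3. The new tableau is [[1], [2], [3]].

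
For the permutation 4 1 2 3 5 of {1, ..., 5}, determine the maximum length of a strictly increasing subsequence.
4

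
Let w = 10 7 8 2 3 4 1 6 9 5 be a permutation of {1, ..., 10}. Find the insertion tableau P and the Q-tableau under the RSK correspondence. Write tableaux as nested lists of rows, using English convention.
P = [[1, 3, 4, 5, 9], [2, 6], [7, 8], [10]], Q = [[1, 3, 6, 8, 9], [2, 5], [4, 10], [7]]

Insert each entry of the permutation into P by Schensted row insertion, recording in Q the position of each new cell.

Insert 10: appended to row 1. P = [[10]].
Insert 7: 7 bumps 10 from row 1; 10 starts row 2. P = [[7], [10]].
Insert 8: appended to row 1. P = [[7, 8], [10]].
Insert 2: 2 bumps 7 from row 1; 7 bumps 10 from row 2; 10 starts row 3. P = [[2, 8], [7], [10]].
Insert 3: 3 bumps 8 from row 1; 8 appends to row 2. P = [[2, 3], [7, 8], [10]].
Insert 4: appended to row 1. P = [[2, 3, 4], [7, 8], [10]].
Insert 1: 1 bumps 2 from row 1; 2 bumps 7 from row 2; 7 bumps 10 from row 3; 10 starts row 4. P = [[1, 3, 4], [2, 8], [7], [10]].
Insert 6: appended to row 1. P = [[1, 3, 4, 6], [2, 8], [7], [10]].
Insert 9: appended to row 1. P = [[1, 3, 4, 6, 9], [2, 8], [7], [10]].
Insert 5: 5 bumps 6 from row 1; 6 bumps 8 from row 2; 8 appends to row 3. P = [[1, 3, 4, 5, 9], [2, 6], [7, 8], [10]].

So P = [[1, 3, 4, 5, 9], [2, 6], [7, 8], [10]], Q = [[1, 3, 6, 8, 9], [2, 5], [4, 10], [7]].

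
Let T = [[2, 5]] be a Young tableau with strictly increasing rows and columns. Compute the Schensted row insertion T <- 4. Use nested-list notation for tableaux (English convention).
In row 1, 4 replaces 5 (the leftmost entry greater than 4); 5 is bumped to row 2. 5 starts a new row 2. The new tableau is [[2, 4], [5]].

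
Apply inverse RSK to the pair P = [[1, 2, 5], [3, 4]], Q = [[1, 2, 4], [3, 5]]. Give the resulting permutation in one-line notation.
3 4 1 5 2

Reverse the RSK construction: for i from n down to 1, find the cell of Q containing i, remove the entry at that cell from P, and reverse-bump it up through P; the value ejected from row 1 is w(i).

Step i=5: Q has 5 at row 2, column 2; remove 4 from row 2 of P and reverse-bump: 4 enters row 1 and ejects 2. So w(5) = 2. P is now [[1, 4, 5], [3]].
Step i=4: Q has 4 at row 1, column 3; remove that cell from P, ejecting 5. So w(4) = 5. P is now [[1, 4], [3]].
Step i=3: Q has 3 at row 2, column 1; remove 3 from row 2 of P and reverse-bump: 3 enters row 1 and ejects 1. So w(3) = 1. P is now [[3, 4]].
Step i=2: Q has 2 at row 1, column 2; remove that cell from P, ejecting 4. So w(2) = 4. P is now [[3]].
Step i=1: Q has 1 at row 1, column 1; remove that cell from P, ejecting 3. So w(1) = 3. P is now [].

So w = 3 4 1 5 2.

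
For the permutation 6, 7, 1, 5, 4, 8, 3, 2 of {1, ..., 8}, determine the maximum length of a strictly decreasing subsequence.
5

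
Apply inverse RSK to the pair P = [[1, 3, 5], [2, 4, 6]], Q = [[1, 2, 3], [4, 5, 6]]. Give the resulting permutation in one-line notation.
Reverse RSK: for i = n, n-1, ..., 1, locate i in Q, remove the corresponding corner cell from P, and reverse-bump its entry up through P; the value ejected from row 1 is w(i).

So w = 2 4 6 1 3 5.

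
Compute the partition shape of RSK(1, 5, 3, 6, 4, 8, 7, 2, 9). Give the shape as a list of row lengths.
[5, 3, 1]

Row-insert each entry into an empty tableau.

After inserting 1: P = [[1]].
After inserting 5: P = [[1, 5]].
After inserting 3: P = [[1, 3], [5]].
After inserting 6: P = [[1, 3, 6], [5]].
After inserting 4: P = [[1, 3, 4], [5, 6]].
After inserting 8: P = [[1, 3, 4, 8], [5, 6]].
After inserting 7: P = [[1, 3, 4, 7], [5, 6, 8]].
After inserting 2: P = [[1, 2, 4, 7], [3, 6, 8], [5]].
After inserting 9: P = [[1, 2, 4, 7, 9], [3, 6, 8], [5]].

The final insertion tableau P = [[1, 2, 4, 7, 9], [3, 6, 8], [5]] has shape [5, 3, 1].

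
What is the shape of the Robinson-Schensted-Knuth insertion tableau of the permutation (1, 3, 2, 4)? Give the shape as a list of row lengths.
Row-insert each entry into an empty tableau.

After inserting 1: P = [[1]].
After inserting 3: P = [[1, 3]].
After inserting 2: P = [[1, 2], [3]].
After inserting 4: P = [[1, 2, 4], [3]].

The final insertion tableau P = [[1, 2, 4], [3]] has shape [3, 1].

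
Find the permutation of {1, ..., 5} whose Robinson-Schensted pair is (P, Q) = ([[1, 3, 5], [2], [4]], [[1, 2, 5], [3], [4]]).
2 4 3 1 5

Reverse RSK: for i = n, n-1, ..., 1, locate i in Q, remove the corresponding corner cell from P, and reverse-bump its entry up through P; the value ejected from row 1 is w(i).

So w = 2 4 3 1 5.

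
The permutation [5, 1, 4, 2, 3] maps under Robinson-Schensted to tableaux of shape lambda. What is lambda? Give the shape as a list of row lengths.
[3, 1, 1]

Row-insert each entry into an empty tableau.

After inserting 5: P = [[5]].
After inserting 1: P = [[1], [5]].
After inserting 4: P = [[1, 4], [5]].
After inserting 2: P = [[1, 2], [4], [5]].
After inserting 3: P = [[1, 2, 3], [4], [5]].

The final insertion tableau P = [[1, 2, 3], [4], [5]] has shape [3, 1, 1].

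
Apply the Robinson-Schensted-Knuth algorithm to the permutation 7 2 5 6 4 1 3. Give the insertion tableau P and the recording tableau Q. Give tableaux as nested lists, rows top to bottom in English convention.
Insert each entry of the permutation into P by Schensted row insertion, recording in Q the position of each new cell.

Insert 7: appended to row 1. P = [[7]].
Insert 2: 2 bumps 7 from row 1; 7 starts row 2. P = [[2], [7]].
Insert 5: appended to row 1. P = [[2, 5], [7]].
Insert 6: appended to row 1. P = [[2, 5, 6], [7]].
Insert 4: 4 bumps 5 from row 1; 5 bumps 7 from row 2; 7 starts row 3. P = [[2, 4, 6], [5], [7]].
Insert 1: 1 bumps 2 from row 1; 2 bumps 5 from row 2; 5 bumps 7 from row 3; 7 starts row 4. P = [[1, 4, 6], [2], [5], [7]].
Insert 3: 3 bumps 4 from row 1; 4 appends to row 2. P = [[1, 3, 6], [2, 4], [5], [7]].

So P = [[1, 3, 6], [2, 4], [5], [7]], Q = [[1, 3, 4], [2, 7], [5], [6]].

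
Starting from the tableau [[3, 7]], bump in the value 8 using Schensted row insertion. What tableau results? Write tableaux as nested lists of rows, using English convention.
[[3, 7, 8]]

8 is larger than every entry of row 1, so it is appended to row 1. The new tableau is [[3, 7, 8]].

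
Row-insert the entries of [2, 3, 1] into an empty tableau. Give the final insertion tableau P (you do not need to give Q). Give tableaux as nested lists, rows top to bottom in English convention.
Insert 2: appended to row 1. P = [[2]].
Insert 3: appended to row 1. P = [[2, 3]].
Insert 1: 1 bumps 2 from row 1; 2 starts row 2. P = [[1, 3], [2]].

So P = [[1, 3], [2]].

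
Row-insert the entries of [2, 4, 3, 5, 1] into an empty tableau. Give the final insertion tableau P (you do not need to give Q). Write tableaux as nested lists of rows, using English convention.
P = [[1, 3, 5], [2], [4]]

Insert 2: appended to row 1. P = [[2]].
Insert 4: appended to row 1. P = [[2, 4]].
Insert 3: 3 bumps 4 from row 1; 4 starts row 2. P = [[2, 3], [4]].
Insert 5: appended to row 1. P = [[2, 3, 5], [4]].
Insert 1: 1 bumps 2 from row 1; 2 bumps 4 from row 2; 4 starts row 3. P = [[1, 3, 5], [2], [4]].

So P = [[1, 3, 5], [2], [4]].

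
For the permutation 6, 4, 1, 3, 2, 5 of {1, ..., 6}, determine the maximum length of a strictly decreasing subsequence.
4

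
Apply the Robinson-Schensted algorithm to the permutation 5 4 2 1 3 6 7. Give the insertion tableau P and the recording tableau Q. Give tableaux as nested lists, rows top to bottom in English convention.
Insert each entry of the permutation into P by Schensted row insertion, recording in Q the position of each new cell.

Insert 5: appended to row 1. P = [[5]], Q = [[1]].
Insert 4: 4 bumps 5 from row 1; 5 starts row 2. P = [[4], [5]], Q = [[1], [2]].
Insert 2: 2 bumps 4 from row 1; 4 bumps 5 from row 2; 5 starts row 3. P = [[2], [4], [5]], Q = [[1], [2], [3]].
Insert 1: 1 bumps 2 from row 1; 2 bumps 4 from row 2; 4 bumps 5 from row 3; 5 starts row 4. P = [[1], [2], [4], [5]], Q = [[1], [2], [3], [4]].
Insert 3: appended to row 1. P = [[1, 3], [2], [4], [5]], Q = [[1, 5], [2], [3], [4]].
Insert 6: appended to row 1. P = [[1, 3, 6], [2], [4], [5]], Q = [[1, 5, 6], [2], [3], [4]].
Insert 7: appended to row 1. P = [[1, 3, 6, 7], [2], [4], [5]], Q = [[1, 5, 6, 7], [2], [3], [4]].

So P = [[1, 3, 6, 7], [2], [4], [5]], Q = [[1, 5, 6, 7], [2], [3], [4]].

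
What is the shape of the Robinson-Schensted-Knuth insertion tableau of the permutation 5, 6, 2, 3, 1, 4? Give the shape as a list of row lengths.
Row-insert each entry into an empty tableau.

After inserting 5: P = [[5]].
After inserting 6: P = [[5, 6]].
After inserting 2: P = [[2, 6], [5]].
After inserting 3: P = [[2, 3], [5, 6]].
After inserting 1: P = [[1, 3], [2, 6], [5]].
After inserting 4: P = [[1, 3, 4], [2, 6], [5]].

The final insertion tableau P = [[1, 3, 4], [2, 6], [5]] has shape [3, 2, 1].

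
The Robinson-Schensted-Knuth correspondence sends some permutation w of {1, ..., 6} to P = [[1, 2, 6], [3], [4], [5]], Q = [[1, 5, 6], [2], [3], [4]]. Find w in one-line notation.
5 4 3 1 2 6

Reverse RSK: for i = n, n-1, ..., 1, locate i in Q, remove the corresponding corner cell from P, and reverse-bump its entry up through P; the value ejected from row 1 is w(i).

So w = 5 4 3 1 2 6.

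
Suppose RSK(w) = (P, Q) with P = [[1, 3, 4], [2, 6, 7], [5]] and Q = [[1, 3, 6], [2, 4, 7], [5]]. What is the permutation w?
5 2 6 3 1 7 4

Reverse the RSK construction: for i from n down to 1, find the cell of Q containing i, remove the entry at that cell from P, and reverse-bump it up through P; the value ejected from row 1 is w(i).

Step i=7: Q has 7 at row 2, column 3; remove 7 from row 2 of P and reverse-bump: 7 enters row 1 and ejects 4. So w(7) = 4. P is now [[1, 3, 7], [2, 6], [5]].
Step i=6: Q has 6 at row 1, column 3; remove that cell from P, ejecting 7. So w(6) = 7. P is now [[1, 3], [2, 6], [5]].
Step i=5: Q has 5 at row 3, column 1; remove 5 from row 3 of P and reverse-bump: 5 enters row 2 and ejects 2; 2 enters row 1 and ejects 1. So w(5) = 1. P is now [[2, 3], [5, 6]].
Step i=4: Q has 4 at row 2, column 2; remove 6 from row 2 of P and reverse-bump: 6 enters row 1 and ejects 3. So w(4) = 3. P is now [[2, 6], [5]].
Step i=3: Q has 3 at row 1, column 2; remove that cell from P, ejecting 6. So w(3) = 6. P is now [[2], [5]].
Step i=2: Q has 2 at row 2, column 1; remove 5 from row 2 of P and reverse-bump: 5 enters row 1 and ejects 2. So w(2) = 2. P is now [[5]].
Step i=1: Q has 1 at row 1, column 1; remove that cell from P, ejecting 5. So w(1) = 5. P is now [].

So w = 5 2 6 3 1 7 4.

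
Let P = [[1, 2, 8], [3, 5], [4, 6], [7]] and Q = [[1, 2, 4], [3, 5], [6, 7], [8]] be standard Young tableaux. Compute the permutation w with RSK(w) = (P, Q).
Reverse the RSK construction: for i from n down to 1, find the cell of Q containing i, remove the entry at that cell from P, and reverse-bump it up through P; the value ejected from row 1 is w(i).

Step i=8: Q has 8 at row 4, column 1; remove 7 from row 4 of P and reverse-bump: 7 enters row 3 and ejects 6; 6 enters row 2 and ejects 5; 5 enters row 1 and ejects 2. So w(8) = 2. P is now [[1, 5, 8], [3, 6], [4, 7]].
Step i=7: Q has 7 at row 3, column 2; remove 7 from row 3 of P and reverse-bump: 7 enters row 2 and ejects 6; 6 enters row 1 and ejects 5. So w(7) = 5. P is now [[1, 6, 8], [3, 7], [4]].
Step i=6: Q has 6 at row 3, column 1; remove 4 from row 3 of P and reverse-bump: 4 enters row 2 and ejects 3; 3 enters row 1 and ejects 1. So w(6) = 1. P is now [[3, 6, 8], [4, 7]].
Step i=5: Q has 5 at row 2, column 2; remove 7 from row 2 of P and reverse-bump: 7 enters row 1 and ejects 6. So w(5) = 6. P is now [[3, 7, 8], [4]].
Step i=4: Q has 4 at row 1, column 3; remove that cell from P, ejecting 8. So w(4) = 8. P is now [[3, 7], [4]].
Step i=3: Q has 3 at row 2, column 1; remove 4 from row 2 of P and reverse-bump: 4 enters row 1 and ejects 3. So w(3) = 3. P is now [[4, 7]].
Step i=2: Q has 2 at row 1, column 2; remove that cell from P, ejecting 7. So w(2) = 7. P is now [[4]].
Step i=1: Q has 1 at row 1, column 1; remove that cell from P, ejecting 4. So w(1) = 4. P is now [].

So w = 4 7 3 8 6 1 5 2.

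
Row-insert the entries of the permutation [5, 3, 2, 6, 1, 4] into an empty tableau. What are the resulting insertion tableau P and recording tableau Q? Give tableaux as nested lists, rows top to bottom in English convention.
P = [[1, 4], [2, 6], [3], [5]], Q = [[1, 4], [2, 6], [3], [5]]

Insert each entry of the permutation into P by Schensted row insertion, recording in Q the position of each new cell.

Insert 5: appended to row 1. P = [[5]].
Insert 3: 3 bumps 5 from row 1; 5 starts row 2. P = [[3], [5]].
Insert 2: 2 bumps 3 from row 1; 3 bumps 5 from row 2; 5 starts row 3. P = [[2], [3], [5]].
Insert 6: appended to row 1. P = [[2, 6], [3], [5]].
Insert 1: 1 bumps 2 from row 1; 2 bumps 3 from row 2; 3 bumps 5 from row 3; 5 starts row 4. P = [[1, 6], [2], [3], [5]].
Insert 4: 4 bumps 6 from row 1; 6 appends to row 2. P = [[1, 4], [2, 6], [3], [5]].

So P = [[1, 4], [2, 6], [3], [5]], Q = [[1, 4], [2, 6], [3], [5]].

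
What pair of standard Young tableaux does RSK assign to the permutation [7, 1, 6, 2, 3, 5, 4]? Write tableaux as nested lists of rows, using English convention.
P = [[1, 2, 3, 4], [5], [6], [7]], Q = [[1, 3, 5, 6], [2], [4], [7]]

Insert each entry of the permutation into P by Schensted row insertion, recording in Q the position of each new cell.

Insert 7: appended to row 1. P = [[7]], Q = [[1]].
Insert 1: 1 bumps 7 from row 1; 7 starts row 2. P = [[1], [7]], Q = [[1], [2]].
Insert 6: appended to row 1. P = [[1, 6], [7]], Q = [[1, 3], [2]].
Insert 2: 2 bumps 6 from row 1; 6 bumps 7 from row 2; 7 starts row 3. P = [[1, 2], [6], [7]], Q = [[1, 3], [2], [4]].
Insert 3: appended to row 1. P = [[1, 2, 3], [6], [7]], Q = [[1, 3, 5], [2], [4]].
Insert 5: appended to row 1. P = [[1, 2, 3, 5], [6], [7]], Q = [[1, 3, 5, 6], [2], [4]].
Insert 4: 4 bumps 5 from row 1; 5 bumps 6 from row 2; 6 bumps 7 from row 3; 7 starts row 4. P = [[1, 2, 3, 4], [5], [6], [7]], Q = [[1, 3, 5, 6], [2], [4], [7]].

So P = [[1, 2, 3, 4], [5], [6], [7]], Q = [[1, 3, 5, 6], [2], [4], [7]].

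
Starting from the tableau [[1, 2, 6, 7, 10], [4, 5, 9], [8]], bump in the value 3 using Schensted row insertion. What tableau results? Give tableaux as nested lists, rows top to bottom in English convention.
In row 1, 3 replaces 6 (the leftmost entry greater than 3); 6 is bumped to row 2. In row 2, 6 replaces 9 (the leftmost entry greater than 6); 9 is bumped to row 3. 9 is appended to row 3. The new tableau is [[1, 2, 3, 7, 10], [4, 5, 6], [8, 9]].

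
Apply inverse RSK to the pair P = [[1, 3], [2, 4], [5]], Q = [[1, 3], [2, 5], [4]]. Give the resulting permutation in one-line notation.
Reverse the RSK construction: for i from n down to 1, find the cell of Q containing i, remove the entry at that cell from P, and reverse-bump it up through P; the value ejected from row 1 is w(i).

Step i=5: Q has 5 at row 2, column 2; remove 4 from row 2 of P and reverse-bump: 4 enters row 1 and ejects 3. So w(5) = 3. P is now [[1, 4], [2], [5]].
Step i=4: Q has 4 at row 3, column 1; remove 5 from row 3 of P and reverse-bump: 5 enters row 2 and ejects 2; 2 enters row 1 and ejects 1. So w(4) = 1. P is now [[2, 4], [5]].
Step i=3: Q has 3 at row 1, column 2; remove that cell from P, ejecting 4. So w(3) = 4. P is now [[2], [5]].
Step i=2: Q has 2 at row 2, column 1; remove 5 from row 2 of P and reverse-bump: 5 enters row 1 and ejects 2. So w(2) = 2. P is now [[5]].
Step i=1: Q has 1 at row 1, column 1; remove that cell from P, ejecting 5. So w(1) = 5. P is now [].

So w = 5 2 4 1 3.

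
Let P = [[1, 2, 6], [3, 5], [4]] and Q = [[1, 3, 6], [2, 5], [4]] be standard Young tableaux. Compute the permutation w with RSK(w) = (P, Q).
Reverse the RSK construction: for i from n down to 1, find the cell of Q containing i, remove the entry at that cell from P, and reverse-bump it up through P; the value ejected from row 1 is w(i).

Step i=6: Q has 6 at row 1, column 3; remove that cell from P, ejecting 6. So w(6) = 6. P is now [[1, 2], [3, 5], [4]].
Step i=5: Q has 5 at row 2, column 2; remove 5 from row 2 of P and reverse-bump: 5 enters row 1 and ejects 2. So w(5) = 2. P is now [[1, 5], [3], [4]].
Step i=4: Q has 4 at row 3, column 1; remove 4 from row 3 of P and reverse-bump: 4 enters row 2 and ejects 3; 3 enters row 1 and ejects 1. So w(4) = 1. P is now [[3, 5], [4]].
Step i=3: Q has 3 at row 1, column 2; remove that cell from P, ejecting 5. So w(3) = 5. P is now [[3], [4]].
Step i=2: Q has 2 at row 2, column 1; remove 4 from row 2 of P and reverse-bump: 4 enters row 1 and ejects 3. So w(2) = 3. P is now [[4]].
Step i=1: Q has 1 at row 1, column 1; remove that cell from P, ejecting 4. So w(1) = 4. P is now [].

So w = 4 3 5 1 2 6.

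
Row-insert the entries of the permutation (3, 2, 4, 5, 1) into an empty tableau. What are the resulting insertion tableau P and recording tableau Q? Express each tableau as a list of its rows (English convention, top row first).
P = [[1, 4, 5], [2], [3]], Q = [[1, 3, 4], [2], [5]]

Insert each entry of the permutation into P by Schensted row insertion, recording in Q the position of each new cell.

After inserting 3: P = [[3]].
After inserting 2: P = [[2], [3]].
After inserting 4: P = [[2, 4], [3]].
After inserting 5: P = [[2, 4, 5], [3]].
After inserting 1: P = [[1, 4, 5], [2], [3]].

So P = [[1, 4, 5], [2], [3]], Q = [[1, 3, 4], [2], [5]].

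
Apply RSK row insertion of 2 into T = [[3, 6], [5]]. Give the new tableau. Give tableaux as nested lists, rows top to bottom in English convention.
In row 1, 2 replaces 3 (the leftmost entry greater than 2); 3 is bumped to row 2. In row 2, 3 replaces 5 (the leftmost entry greater than 3); 5 is bumped to row 3. 5 starts a new row 3. The new tableau is [[2, 6], [3], [5]].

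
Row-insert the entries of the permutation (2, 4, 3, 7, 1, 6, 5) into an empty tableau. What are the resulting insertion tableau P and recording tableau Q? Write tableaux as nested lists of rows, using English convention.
P = [[1, 3, 5], [2, 6], [4, 7]], Q = [[1, 2, 4], [3, 6], [5, 7]]

Insert each entry of the permutation into P by Schensted row insertion, recording in Q the position of each new cell.

Insert 2: appended to row 1. P = [[2]].
Insert 4: appended to row 1. P = [[2, 4]].
Insert 3: 3 bumps 4 from row 1; 4 starts row 2. P = [[2, 3], [4]].
Insert 7: appended to row 1. P = [[2, 3, 7], [4]].
Insert 1: 1 bumps 2 from row 1; 2 bumps 4 from row 2; 4 starts row 3. P = [[1, 3, 7], [2], [4]].
Insert 6: 6 bumps 7 from row 1; 7 appends to row 2. P = [[1, 3, 6], [2, 7], [4]].
Insert 5: 5 bumps 6 from row 1; 6 bumps 7 from row 2; 7 appends to row 3. P = [[1, 3, 5], [2, 6], [4, 7]].

So P = [[1, 3, 5], [2, 6], [4, 7]], Q = [[1, 2, 4], [3, 6], [5, 7]].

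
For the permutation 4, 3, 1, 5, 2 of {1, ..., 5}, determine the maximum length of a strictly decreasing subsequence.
3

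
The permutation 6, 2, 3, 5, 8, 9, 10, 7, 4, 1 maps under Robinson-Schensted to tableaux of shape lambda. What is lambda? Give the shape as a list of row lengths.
[6, 2, 1, 1]

Row-insert each entry into an empty tableau.

After inserting 6: P = [[6]].
After inserting 2: P = [[2], [6]].
After inserting 3: P = [[2, 3], [6]].
After inserting 5: P = [[2, 3, 5], [6]].
After inserting 8: P = [[2, 3, 5, 8], [6]].
After inserting 9: P = [[2, 3, 5, 8, 9], [6]].
After inserting 10: P = [[2, 3, 5, 8, 9, 10], [6]].
After inserting 7: P = [[2, 3, 5, 7, 9, 10], [6, 8]].
After inserting 4: P = [[2, 3, 4, 7, 9, 10], [5, 8], [6]].
After inserting 1: P = [[1, 3, 4, 7, 9, 10], [2, 8], [5], [6]].

The final insertion tableau P = [[1, 3, 4, 7, 9, 10], [2, 8], [5], [6]] has shape [6, 2, 1, 1].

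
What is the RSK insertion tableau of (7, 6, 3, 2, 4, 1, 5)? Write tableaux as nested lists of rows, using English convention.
P = [[1, 4, 5], [2], [3], [6], [7]]

After inserting 7: P = [[7]].
After inserting 6: P = [[6], [7]].
After inserting 3: P = [[3], [6], [7]].
After inserting 2: P = [[2], [3], [6], [7]].
After inserting 4: P = [[2, 4], [3], [6], [7]].
After inserting 1: P = [[1, 4], [2], [3], [6], [7]].
After inserting 5: P = [[1, 4, 5], [2], [3], [6], [7]].

So P = [[1, 4, 5], [2], [3], [6], [7]].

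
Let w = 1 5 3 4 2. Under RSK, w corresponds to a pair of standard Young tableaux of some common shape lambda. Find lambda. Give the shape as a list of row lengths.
[3, 1, 1]

Row-insert each entry into an empty tableau.

After inserting 1: P = [[1]].
After inserting 5: P = [[1, 5]].
After inserting 3: P = [[1, 3], [5]].
After inserting 4: P = [[1, 3, 4], [5]].
After inserting 2: P = [[1, 2, 4], [3], [5]].

The final insertion tableau P = [[1, 2, 4], [3], [5]] has shape [3, 1, 1].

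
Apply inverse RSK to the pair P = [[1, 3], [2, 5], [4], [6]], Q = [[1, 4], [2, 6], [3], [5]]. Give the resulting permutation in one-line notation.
6 4 2 5 1 3

Reverse RSK: for i = n, n-1, ..., 1, locate i in Q, remove the corresponding corner cell from P, and reverse-bump its entry up through P; the value ejected from row 1 is w(i).

So w = 6 4 2 5 1 3.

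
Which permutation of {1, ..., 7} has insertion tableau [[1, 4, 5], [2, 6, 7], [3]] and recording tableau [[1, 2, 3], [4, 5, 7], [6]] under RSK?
3 6 7 2 4 1 5

Reverse the RSK construction: for i from n down to 1, find the cell of Q containing i, remove the entry at that cell from P, and reverse-bump it up through P; the value ejected from row 1 is w(i).

Step i=7: Q has 7 at row 2, column 3; remove 7 from row 2 of P and reverse-bump: 7 enters row 1 and ejects 5. So w(7) = 5. P is now [[1, 4, 7], [2, 6], [3]].
Step i=6: Q has 6 at row 3, column 1; remove 3 from row 3 of P and reverse-bump: 3 enters row 2 and ejects 2; 2 enters row 1 and ejects 1. So w(6) = 1. P is now [[2, 4, 7], [3, 6]].
Step i=5: Q has 5 at row 2, column 2; remove 6 from row 2 of P and reverse-bump: 6 enters row 1 and ejects 4. So w(5) = 4. P is now [[2, 6, 7], [3]].
Step i=4: Q has 4 at row 2, column 1; remove 3 from row 2 of P and reverse-bump: 3 enters row 1 and ejects 2. So w(4) = 2. P is now [[3, 6, 7]].
Step i=3: Q has 3 at row 1, column 3; remove that cell from P, ejecting 7. So w(3) = 7. P is now [[3, 6]].
Step i=2: Q has 2 at row 1, column 2; remove that cell from P, ejecting 6. So w(2) = 6. P is now [[3]].
Step i=1: Q has 1 at row 1, column 1; remove that cell from P, ejecting 3. So w(1) = 3. P is now [].

So w = 3 6 7 2 4 1 5.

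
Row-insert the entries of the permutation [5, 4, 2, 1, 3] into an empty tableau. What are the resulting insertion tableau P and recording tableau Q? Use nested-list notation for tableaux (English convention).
P = [[1, 3], [2], [4], [5]], Q = [[1, 5], [2], [3], [4]]

Insert each entry of the permutation into P by Schensted row insertion, recording in Q the position of each new cell.

Insert 5: appended to row 1. P = [[5]].
Insert 4: 4 bumps 5 from row 1; 5 starts row 2. P = [[4], [5]].
Insert 2: 2 bumps 4 from row 1; 4 bumps 5 from row 2; 5 starts row 3. P = [[2], [4], [5]].
Insert 1: 1 bumps 2 from row 1; 2 bumps 4 from row 2; 4 bumps 5 from row 3; 5 starts row 4. P = [[1], [2], [4], [5]].
Insert 3: appended to row 1. P = [[1, 3], [2], [4], [5]].

So P = [[1, 3], [2], [4], [5]], Q = [[1, 5], [2], [3], [4]].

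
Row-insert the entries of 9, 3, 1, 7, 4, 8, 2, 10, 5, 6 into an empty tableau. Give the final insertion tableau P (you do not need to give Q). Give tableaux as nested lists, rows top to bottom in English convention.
P = [[1, 2, 5, 6], [3, 4, 8, 10], [7], [9]]

Insert 9: appended to row 1. P = [[9]].
Insert 3: 3 bumps 9 from row 1; 9 starts row 2. P = [[3], [9]].
Insert 1: 1 bumps 3 from row 1; 3 bumps 9 from row 2; 9 starts row 3. P = [[1], [3], [9]].
Insert 7: appended to row 1. P = [[1, 7], [3], [9]].
Insert 4: 4 bumps 7 from row 1; 7 appends to row 2. P = [[1, 4], [3, 7], [9]].
Insert 8: appended to row 1. P = [[1, 4, 8], [3, 7], [9]].
Insert 2: 2 bumps 4 from row 1; 4 bumps 7 from row 2; 7 bumps 9 from row 3; 9 starts row 4. P = [[1, 2, 8], [3, 4], [7], [9]].
Insert 10: appended to row 1. P = [[1, 2, 8, 10], [3, 4], [7], [9]].
Insert 5: 5 bumps 8 from row 1; 8 appends to row 2. P = [[1, 2, 5, 10], [3, 4, 8], [7], [9]].
Insert 6: 6 bumps 10 from row 1; 10 appends to row 2. P = [[1, 2, 5, 6], [3, 4, 8, 10], [7], [9]].

So P = [[1, 2, 5, 6], [3, 4, 8, 10], [7], [9]].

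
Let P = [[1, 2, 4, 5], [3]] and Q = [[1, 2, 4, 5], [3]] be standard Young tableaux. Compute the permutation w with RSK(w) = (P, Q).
1 3 2 4 5

Reverse RSK: for i = n, n-1, ..., 1, locate i in Q, remove the corresponding corner cell from P, and reverse-bump its entry up through P; the value ejected from row 1 is w(i).

So w = 1 3 2 4 5.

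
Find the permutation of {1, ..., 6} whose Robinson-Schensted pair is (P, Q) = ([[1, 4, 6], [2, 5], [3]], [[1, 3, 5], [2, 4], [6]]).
Reverse the RSK construction: for i from n down to 1, find the cell of Q containing i, remove the entry at that cell from P, and reverse-bump it up through P; the value ejected from row 1 is w(i).

Step i=6: Q has 6 at row 3, column 1; remove 3 from row 3 of P and reverse-bump: 3 enters row 2 and ejects 2; 2 enters row 1 and ejects 1. So w(6) = 1. P is now [[2, 4, 6], [3, 5]].
Step i=5: Q has 5 at row 1, column 3; remove that cell from P, ejecting 6. So w(5) = 6. P is now [[2, 4], [3, 5]].
Step i=4: Q has 4 at row 2, column 2; remove 5 from row 2 of P and reverse-bump: 5 enters row 1 and ejects 4. So w(4) = 4. P is now [[2, 5], [3]].
Step i=3: Q has 3 at row 1, column 2; remove that cell from P, ejecting 5. So w(3) = 5. P is now [[2], [3]].
Step i=2: Q has 2 at row 2, column 1; remove 3 from row 2 of P and reverse-bump: 3 enters row 1 and ejects 2. So w(2) = 2. P is now [[3]].
Step i=1: Q has 1 at row 1, column 1; remove that cell from P, ejecting 3. So w(1) = 3. P is now [].

So w = 3 2 5 4 6 1.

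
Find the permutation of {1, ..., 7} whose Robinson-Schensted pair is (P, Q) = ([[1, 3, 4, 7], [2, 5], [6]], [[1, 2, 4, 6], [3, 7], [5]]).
Reverse the RSK construction: for i from n down to 1, find the cell of Q containing i, remove the entry at that cell from P, and reverse-bump it up through P; the value ejected from row 1 is w(i).

Step i=7: Q has 7 at row 2, column 2; remove 5 from row 2 of P and reverse-bump: 5 enters row 1 and ejects 4. So w(7) = 4. P is now [[1, 3, 5, 7], [2], [6]].
Step i=6: Q has 6 at row 1, column 4; remove that cell from P, ejecting 7. So w(6) = 7. P is now [[1, 3, 5], [2], [6]].
Step i=5: Q has 5 at row 3, column 1; remove 6 from row 3 of P and reverse-bump: 6 enters row 2 and ejects 2; 2 enters row 1 and ejects 1. So w(5) = 1. P is now [[2, 3, 5], [6]].
Step i=4: Q has 4 at row 1, column 3; remove that cell from P, ejecting 5. So w(4) = 5. P is now [[2, 3], [6]].
Step i=3: Q has 3 at row 2, column 1; remove 6 from row 2 of P and reverse-bump: 6 enters row 1 and ejects 3. So w(3) = 3. P is now [[2, 6]].
Step i=2: Q has 2 at row 1, column 2; remove that cell from P, ejecting 6. So w(2) = 6. P is now [[2]].
Step i=1: Q has 1 at row 1, column 1; remove that cell from P, ejecting 2. So w(1) = 2. P is now [].

So w = 2 6 3 5 1 7 4.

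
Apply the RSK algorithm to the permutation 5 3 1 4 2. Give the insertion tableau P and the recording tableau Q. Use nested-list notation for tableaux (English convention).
Insert each entry of the permutation into P by Schensted row insertion, recording in Q the position of each new cell.

Insert 5: appended to row 1. P = [[5]], Q = [[1]].
Insert 3: 3 bumps 5 from row 1; 5 starts row 2. P = [[3], [5]], Q = [[1], [2]].
Insert 1: 1 bumps 3 from row 1; 3 bumps 5 from row 2; 5 starts row 3. P = [[1], [3], [5]], Q = [[1], [2], [3]].
Insert 4: appended to row 1. P = [[1, 4], [3], [5]], Q = [[1, 4], [2], [3]].
Insert 2: 2 bumps 4 from row 1; 4 appends to row 2. P = [[1, 2], [3, 4], [5]], Q = [[1, 4], [2, 5], [3]].

So P = [[1, 2], [3, 4], [5]], Q = [[1, 4], [2, 5], [3]].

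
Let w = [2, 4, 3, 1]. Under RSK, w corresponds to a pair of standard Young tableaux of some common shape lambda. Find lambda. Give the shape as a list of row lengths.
[2, 1, 1]

Row-insert each entry into an empty tableau.

After inserting 2: P = [[2]].
After inserting 4: P = [[2, 4]].
After inserting 3: P = [[2, 3], [4]].
After inserting 1: P = [[1, 3], [2], [4]].

The final insertion tableau P = [[1, 3], [2], [4]] has shape [2, 1, 1].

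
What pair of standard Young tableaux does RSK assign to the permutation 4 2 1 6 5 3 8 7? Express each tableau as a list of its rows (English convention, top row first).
Insert each entry of the permutation into P by Schensted row insertion, recording in Q the position of each new cell.

Insert 4: appended to row 1. P = [[4]].
Insert 2: 2 bumps 4 from row 1; 4 starts row 2. P = [[2], [4]].
Insert 1: 1 bumps 2 from row 1; 2 bumps 4 from row 2; 4 starts row 3. P = [[1], [2], [4]].
Insert 6: appended to row 1. P = [[1, 6], [2], [4]].
Insert 5: 5 bumps 6 from row 1; 6 appends to row 2. P = [[1, 5], [2, 6], [4]].
Insert 3: 3 bumps 5 from row 1; 5 bumps 6 from row 2; 6 appends to row 3. P = [[1, 3], [2, 5], [4, 6]].
Insert 8: appended to row 1. P = [[1, 3, 8], [2, 5], [4, 6]].
Insert 7: 7 bumps 8 from row 1; 8 appends to row 2. P = [[1, 3, 7], [2, 5, 8], [4, 6]].

So P = [[1, 3, 7], [2, 5, 8], [4, 6]], Q = [[1, 4, 7], [2, 5, 8], [3, 6]].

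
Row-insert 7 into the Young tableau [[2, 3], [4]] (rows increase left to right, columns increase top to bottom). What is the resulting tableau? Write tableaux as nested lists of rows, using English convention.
[[2, 3, 7], [4]]

7 is larger than every entry of row 1, so it is appended to row 1. The new tableau is [[2, 3, 7], [4]].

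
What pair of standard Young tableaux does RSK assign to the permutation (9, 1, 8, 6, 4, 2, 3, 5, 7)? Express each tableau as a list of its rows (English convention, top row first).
Insert each entry of the permutation into P by Schensted row insertion, recording in Q the position of each new cell.

Insert 9: appended to row 1. P = [[9]].
Insert 1: 1 bumps 9 from row 1; 9 starts row 2. P = [[1], [9]].
Insert 8: appended to row 1. P = [[1, 8], [9]].
Insert 6: 6 bumps 8 from row 1; 8 bumps 9 from row 2; 9 starts row 3. P = [[1, 6], [8], [9]].
Insert 4: 4 bumps 6 from row 1; 6 bumps 8 from row 2; 8 bumps 9 from row 3; 9 starts row 4. P = [[1, 4], [6], [8], [9]].
Insert 2: 2 bumps 4 from row 1; 4 bumps 6 from row 2; 6 bumps 8 from row 3; 8 bumps 9 from row 4; 9 starts row 5. P = [[1, 2], [4], [6], [8], [9]].
Insert 3: appended to row 1. P = [[1, 2, 3], [4], [6], [8], [9]].
Insert 5: appended to row 1. P = [[1, 2, 3, 5], [4], [6], [8], [9]].
Insert 7: appended to row 1. P = [[1, 2, 3, 5, 7], [4], [6], [8], [9]].

So P = [[1, 2, 3, 5, 7], [4], [6], [8], [9]], Q = [[1, 3, 7, 8, 9], [2], [4], [5], [6]].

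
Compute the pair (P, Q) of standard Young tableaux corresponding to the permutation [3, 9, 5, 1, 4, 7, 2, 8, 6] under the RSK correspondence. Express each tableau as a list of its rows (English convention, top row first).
Insert each entry of the permutation into P by Schensted row insertion, recording in Q the position of each new cell.

Insert 3: appended to row 1. P = [[3]].
Insert 9: appended to row 1. P = [[3, 9]].
Insert 5: 5 bumps 9 from row 1; 9 starts row 2. P = [[3, 5], [9]].
Insert 1: 1 bumps 3 from row 1; 3 bumps 9 from row 2; 9 starts row 3. P = [[1, 5], [3], [9]].
Insert 4: 4 bumps 5 from row 1; 5 appends to row 2. P = [[1, 4], [3, 5], [9]].
Insert 7: appended to row 1. P = [[1, 4, 7], [3, 5], [9]].
Insert 2: 2 bumps 4 from row 1; 4 bumps 5 from row 2; 5 bumps 9 from row 3; 9 starts row 4. P = [[1, 2, 7], [3, 4], [5], [9]].
Insert 8: appended to row 1. P = [[1, 2, 7, 8], [3, 4], [5], [9]].
Insert 6: 6 bumps 7 from row 1; 7 appends to row 2. P = [[1, 2, 6, 8], [3, 4, 7], [5], [9]].

So P = [[1, 2, 6, 8], [3, 4, 7], [5], [9]], Q = [[1, 2, 6, 8], [3, 5, 9], [4], [7]].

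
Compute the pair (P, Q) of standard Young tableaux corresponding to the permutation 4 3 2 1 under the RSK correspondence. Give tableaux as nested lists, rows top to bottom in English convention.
P = [[1], [2], [3], [4]], Q = [[1], [2], [3], [4]]

Insert each entry of the permutation into P by Schensted row insertion, recording in Q the position of each new cell.

Insert 4: appended to row 1. P = [[4]], Q = [[1]].
Insert 3: 3 bumps 4 from row 1; 4 starts row 2. P = [[3], [4]], Q = [[1], [2]].
Insert 2: 2 bumps 3 from row 1; 3 bumps 4 from row 2; 4 starts row 3. P = [[2], [3], [4]], Q = [[1], [2], [3]].
Insert 1: 1 bumps 2 from row 1; 2 bumps 3 from row 2; 3 bumps 4 from row 3; 4 starts row 4. P = [[1], [2], [3], [4]], Q = [[1], [2], [3], [4]].

So P = [[1], [2], [3], [4]], Q = [[1], [2], [3], [4]].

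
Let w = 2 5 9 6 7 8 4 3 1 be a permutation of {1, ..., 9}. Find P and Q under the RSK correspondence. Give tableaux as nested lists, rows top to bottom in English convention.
P = [[1, 3, 6, 7, 8], [2], [4], [5], [9]], Q = [[1, 2, 3, 5, 6], [4], [7], [8], [9]]

Insert each entry of the permutation into P by Schensted row insertion, recording in Q the position of each new cell.

After inserting 2: P = [[2]].
After inserting 5: P = [[2, 5]].
After inserting 9: P = [[2, 5, 9]].
After inserting 6: P = [[2, 5, 6], [9]].
After inserting 7: P = [[2, 5, 6, 7], [9]].
After inserting 8: P = [[2, 5, 6, 7, 8], [9]].
After inserting 4: P = [[2, 4, 6, 7, 8], [5], [9]].
After inserting 3: P = [[2, 3, 6, 7, 8], [4], [5], [9]].
After inserting 1: P = [[1, 3, 6, 7, 8], [2], [4], [5], [9]].

So P = [[1, 3, 6, 7, 8], [2], [4], [5], [9]], Q = [[1, 2, 3, 5, 6], [4], [7], [8], [9]].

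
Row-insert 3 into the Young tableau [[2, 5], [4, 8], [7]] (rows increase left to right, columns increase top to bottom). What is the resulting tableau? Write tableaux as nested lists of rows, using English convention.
[[2, 3], [4, 5], [7, 8]]

In row 1, 3 replaces 5 (the leftmost entry greater than 3); 5 is bumped to row 2. In row 2, 5 replaces 8 (the leftmost entry greater than 5); 8 is bumped to row 3. 8 is appended to row 3. The new tableau is [[2, 3], [4, 5], [7, 8]].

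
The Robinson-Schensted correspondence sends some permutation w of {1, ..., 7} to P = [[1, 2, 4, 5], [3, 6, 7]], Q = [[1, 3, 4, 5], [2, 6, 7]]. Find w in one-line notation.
Reverse the RSK construction: for i from n down to 1, find the cell of Q containing i, remove the entry at that cell from P, and reverse-bump it up through P; the value ejected from row 1 is w(i).

Step i=7: Q has 7 at row 2, column 3; remove 7 from row 2 of P and reverse-bump: 7 enters row 1 and ejects 5. So w(7) = 5. P is now [[1, 2, 4, 7], [3, 6]].
Step i=6: Q has 6 at row 2, column 2; remove 6 from row 2 of P and reverse-bump: 6 enters row 1 and ejects 4. So w(6) = 4. P is now [[1, 2, 6, 7], [3]].
Step i=5: Q has 5 at row 1, column 4; remove that cell from P, ejecting 7. So w(5) = 7. P is now [[1, 2, 6], [3]].
Step i=4: Q has 4 at row 1, column 3; remove that cell from P, ejecting 6. So w(4) = 6. P is now [[1, 2], [3]].
Step i=3: Q has 3 at row 1, column 2; remove that cell from P, ejecting 2. So w(3) = 2. P is now [[1], [3]].
Step i=2: Q has 2 at row 2, column 1; remove 3 from row 2 of P and reverse-bump: 3 enters row 1 and ejects 1. So w(2) = 1. P is now [[3]].
Step i=1: Q has 1 at row 1, column 1; remove that cell from P, ejecting 3. So w(1) = 3. P is now [].

So w = 3 1 2 6 7 4 5.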